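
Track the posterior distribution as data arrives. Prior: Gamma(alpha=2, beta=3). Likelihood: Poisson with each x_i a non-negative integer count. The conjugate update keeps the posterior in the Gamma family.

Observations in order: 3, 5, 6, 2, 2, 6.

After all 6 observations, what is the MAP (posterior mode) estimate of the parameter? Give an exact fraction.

obs 1: x=3 → posterior Gamma(5, 4)
obs 2: x=5 → posterior Gamma(10, 5)
obs 3: x=6 → posterior Gamma(16, 6)
obs 4: x=2 → posterior Gamma(18, 7)
obs 5: x=2 → posterior Gamma(20, 8)
obs 6: x=6 → posterior Gamma(26, 9)

25/9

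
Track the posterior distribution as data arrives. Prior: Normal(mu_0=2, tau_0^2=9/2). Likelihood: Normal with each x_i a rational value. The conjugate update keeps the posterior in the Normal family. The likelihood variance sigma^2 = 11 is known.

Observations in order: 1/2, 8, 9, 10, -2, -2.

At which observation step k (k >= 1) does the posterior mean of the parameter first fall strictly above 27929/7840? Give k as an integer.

obs 1: x=1/2 → posterior Normal(97/62, 99/31)
obs 2: x=8 → posterior Normal(241/80, 99/40)
obs 3: x=9 → posterior Normal(403/98, 99/49)
obs 4: x=10 → posterior Normal(583/116, 99/58)
obs 5: x=-2 → posterior Normal(547/134, 99/67)
obs 6: x=-2 → posterior Normal(511/152, 99/76)

k = 3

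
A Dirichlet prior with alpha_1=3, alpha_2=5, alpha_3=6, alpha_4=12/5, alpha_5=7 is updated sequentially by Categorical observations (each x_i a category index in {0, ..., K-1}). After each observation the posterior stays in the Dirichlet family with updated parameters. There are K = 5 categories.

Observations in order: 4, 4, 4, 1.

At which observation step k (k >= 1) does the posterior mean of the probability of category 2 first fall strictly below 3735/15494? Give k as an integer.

obs 1: x=4 → posterior Dirichlet(3, 5, 6, 12/5, 8)
obs 2: x=4 → posterior Dirichlet(3, 5, 6, 12/5, 9)
obs 3: x=4 → posterior Dirichlet(3, 5, 6, 12/5, 10)
obs 4: x=1 → posterior Dirichlet(3, 6, 6, 12/5, 10)

k = 2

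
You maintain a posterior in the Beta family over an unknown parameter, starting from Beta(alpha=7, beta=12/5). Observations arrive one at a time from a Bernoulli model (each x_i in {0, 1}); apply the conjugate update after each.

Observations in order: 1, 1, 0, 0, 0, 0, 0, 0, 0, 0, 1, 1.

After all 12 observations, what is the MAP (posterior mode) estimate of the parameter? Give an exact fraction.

obs 1: x=1 → posterior Beta(8, 12/5)
obs 2: x=1 → posterior Beta(9, 12/5)
obs 3: x=0 → posterior Beta(9, 17/5)
obs 4: x=0 → posterior Beta(9, 22/5)
obs 5: x=0 → posterior Beta(9, 27/5)
obs 6: x=0 → posterior Beta(9, 32/5)
obs 7: x=0 → posterior Beta(9, 37/5)
obs 8: x=0 → posterior Beta(9, 42/5)
obs 9: x=0 → posterior Beta(9, 47/5)
obs 10: x=0 → posterior Beta(9, 52/5)
obs 11: x=1 → posterior Beta(10, 52/5)
obs 12: x=1 → posterior Beta(11, 52/5)

50/97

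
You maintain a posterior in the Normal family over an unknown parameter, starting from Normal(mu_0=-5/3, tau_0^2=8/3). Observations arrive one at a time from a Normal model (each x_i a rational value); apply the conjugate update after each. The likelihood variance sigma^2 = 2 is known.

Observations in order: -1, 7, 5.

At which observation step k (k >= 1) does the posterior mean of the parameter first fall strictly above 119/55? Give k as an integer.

obs 1: x=-1 → posterior Normal(-9/7, 8/7)
obs 2: x=7 → posterior Normal(19/11, 8/11)
obs 3: x=5 → posterior Normal(13/5, 8/15)

k = 3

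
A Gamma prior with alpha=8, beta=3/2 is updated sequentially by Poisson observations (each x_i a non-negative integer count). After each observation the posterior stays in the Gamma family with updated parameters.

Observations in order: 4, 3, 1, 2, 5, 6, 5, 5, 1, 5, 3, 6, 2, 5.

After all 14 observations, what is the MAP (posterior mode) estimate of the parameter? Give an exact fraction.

obs 1: x=4 → posterior Gamma(12, 5/2)
obs 2: x=3 → posterior Gamma(15, 7/2)
obs 3: x=1 → posterior Gamma(16, 9/2)
obs 4: x=2 → posterior Gamma(18, 11/2)
obs 5: x=5 → posterior Gamma(23, 13/2)
obs 6: x=6 → posterior Gamma(29, 15/2)
obs 7: x=5 → posterior Gamma(34, 17/2)
obs 8: x=5 → posterior Gamma(39, 19/2)
obs 9: x=1 → posterior Gamma(40, 21/2)
obs 10: x=5 → posterior Gamma(45, 23/2)
obs 11: x=3 → posterior Gamma(48, 25/2)
obs 12: x=6 → posterior Gamma(54, 27/2)
obs 13: x=2 → posterior Gamma(56, 29/2)
obs 14: x=5 → posterior Gamma(61, 31/2)

120/31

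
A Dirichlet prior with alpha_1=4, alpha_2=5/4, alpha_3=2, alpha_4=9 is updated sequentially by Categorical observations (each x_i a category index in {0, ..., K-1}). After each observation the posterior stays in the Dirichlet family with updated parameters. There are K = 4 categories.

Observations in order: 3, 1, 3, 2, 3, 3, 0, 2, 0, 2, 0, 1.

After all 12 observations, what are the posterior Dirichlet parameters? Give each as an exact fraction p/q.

alpha_1=7, alpha_2=13/4, alpha_3=5, alpha_4=13

obs 1: x=3 → posterior Dirichlet(4, 5/4, 2, 10)
obs 2: x=1 → posterior Dirichlet(4, 9/4, 2, 10)
obs 3: x=3 → posterior Dirichlet(4, 9/4, 2, 11)
obs 4: x=2 → posterior Dirichlet(4, 9/4, 3, 11)
obs 5: x=3 → posterior Dirichlet(4, 9/4, 3, 12)
obs 6: x=3 → posterior Dirichlet(4, 9/4, 3, 13)
obs 7: x=0 → posterior Dirichlet(5, 9/4, 3, 13)
obs 8: x=2 → posterior Dirichlet(5, 9/4, 4, 13)
obs 9: x=0 → posterior Dirichlet(6, 9/4, 4, 13)
obs 10: x=2 → posterior Dirichlet(6, 9/4, 5, 13)
obs 11: x=0 → posterior Dirichlet(7, 9/4, 5, 13)
obs 12: x=1 → posterior Dirichlet(7, 13/4, 5, 13)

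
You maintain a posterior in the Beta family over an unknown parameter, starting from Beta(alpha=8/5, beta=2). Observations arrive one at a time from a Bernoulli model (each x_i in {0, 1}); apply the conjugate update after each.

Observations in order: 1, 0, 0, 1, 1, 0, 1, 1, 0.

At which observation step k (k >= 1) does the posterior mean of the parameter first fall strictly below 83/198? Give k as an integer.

obs 1: x=1 → posterior Beta(13/5, 2)
obs 2: x=0 → posterior Beta(13/5, 3)
obs 3: x=0 → posterior Beta(13/5, 4)
obs 4: x=1 → posterior Beta(18/5, 4)
obs 5: x=1 → posterior Beta(23/5, 4)
obs 6: x=0 → posterior Beta(23/5, 5)
obs 7: x=1 → posterior Beta(28/5, 5)
obs 8: x=1 → posterior Beta(33/5, 5)
obs 9: x=0 → posterior Beta(33/5, 6)

k = 3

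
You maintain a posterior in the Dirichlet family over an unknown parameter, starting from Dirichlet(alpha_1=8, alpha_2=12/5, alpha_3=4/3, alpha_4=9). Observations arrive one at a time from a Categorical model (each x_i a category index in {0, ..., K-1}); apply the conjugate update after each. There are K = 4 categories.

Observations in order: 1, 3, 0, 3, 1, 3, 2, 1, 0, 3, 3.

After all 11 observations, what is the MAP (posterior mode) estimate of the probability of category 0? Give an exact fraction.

135/416

obs 1: x=1 → posterior Dirichlet(8, 17/5, 4/3, 9)
obs 2: x=3 → posterior Dirichlet(8, 17/5, 4/3, 10)
obs 3: x=0 → posterior Dirichlet(9, 17/5, 4/3, 10)
obs 4: x=3 → posterior Dirichlet(9, 17/5, 4/3, 11)
obs 5: x=1 → posterior Dirichlet(9, 22/5, 4/3, 11)
obs 6: x=3 → posterior Dirichlet(9, 22/5, 4/3, 12)
obs 7: x=2 → posterior Dirichlet(9, 22/5, 7/3, 12)
obs 8: x=1 → posterior Dirichlet(9, 27/5, 7/3, 12)
obs 9: x=0 → posterior Dirichlet(10, 27/5, 7/3, 12)
obs 10: x=3 → posterior Dirichlet(10, 27/5, 7/3, 13)
obs 11: x=3 → posterior Dirichlet(10, 27/5, 7/3, 14)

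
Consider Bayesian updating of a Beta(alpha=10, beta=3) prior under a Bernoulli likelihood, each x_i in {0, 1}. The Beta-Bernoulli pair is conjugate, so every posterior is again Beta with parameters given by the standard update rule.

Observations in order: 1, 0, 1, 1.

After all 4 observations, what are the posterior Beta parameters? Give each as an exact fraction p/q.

obs 1: x=1 → posterior Beta(11, 3)
obs 2: x=0 → posterior Beta(11, 4)
obs 3: x=1 → posterior Beta(12, 4)
obs 4: x=1 → posterior Beta(13, 4)

alpha=13, beta=4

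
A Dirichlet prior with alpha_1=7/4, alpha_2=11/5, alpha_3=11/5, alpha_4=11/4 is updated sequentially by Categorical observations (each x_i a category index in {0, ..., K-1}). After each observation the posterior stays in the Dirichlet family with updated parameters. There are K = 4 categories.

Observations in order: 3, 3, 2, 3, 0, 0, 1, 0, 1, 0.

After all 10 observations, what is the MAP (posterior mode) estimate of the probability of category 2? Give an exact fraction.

22/149

obs 1: x=3 → posterior Dirichlet(7/4, 11/5, 11/5, 15/4)
obs 2: x=3 → posterior Dirichlet(7/4, 11/5, 11/5, 19/4)
obs 3: x=2 → posterior Dirichlet(7/4, 11/5, 16/5, 19/4)
obs 4: x=3 → posterior Dirichlet(7/4, 11/5, 16/5, 23/4)
obs 5: x=0 → posterior Dirichlet(11/4, 11/5, 16/5, 23/4)
obs 6: x=0 → posterior Dirichlet(15/4, 11/5, 16/5, 23/4)
obs 7: x=1 → posterior Dirichlet(15/4, 16/5, 16/5, 23/4)
obs 8: x=0 → posterior Dirichlet(19/4, 16/5, 16/5, 23/4)
obs 9: x=1 → posterior Dirichlet(19/4, 21/5, 16/5, 23/4)
obs 10: x=0 → posterior Dirichlet(23/4, 21/5, 16/5, 23/4)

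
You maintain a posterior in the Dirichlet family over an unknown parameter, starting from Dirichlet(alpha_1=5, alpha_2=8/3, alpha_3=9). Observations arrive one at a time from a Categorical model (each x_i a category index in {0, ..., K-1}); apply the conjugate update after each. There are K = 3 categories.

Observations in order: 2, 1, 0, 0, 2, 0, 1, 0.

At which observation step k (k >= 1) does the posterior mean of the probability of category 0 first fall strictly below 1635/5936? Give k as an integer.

k = 2

obs 1: x=2 → posterior Dirichlet(5, 8/3, 10)
obs 2: x=1 → posterior Dirichlet(5, 11/3, 10)
obs 3: x=0 → posterior Dirichlet(6, 11/3, 10)
obs 4: x=0 → posterior Dirichlet(7, 11/3, 10)
obs 5: x=2 → posterior Dirichlet(7, 11/3, 11)
obs 6: x=0 → posterior Dirichlet(8, 11/3, 11)
obs 7: x=1 → posterior Dirichlet(8, 14/3, 11)
obs 8: x=0 → posterior Dirichlet(9, 14/3, 11)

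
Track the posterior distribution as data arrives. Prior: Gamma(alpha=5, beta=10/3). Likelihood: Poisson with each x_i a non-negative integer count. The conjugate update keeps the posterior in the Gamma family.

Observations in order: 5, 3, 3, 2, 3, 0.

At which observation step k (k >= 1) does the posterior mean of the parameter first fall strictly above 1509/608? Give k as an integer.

k = 3

obs 1: x=5 → posterior Gamma(10, 13/3)
obs 2: x=3 → posterior Gamma(13, 16/3)
obs 3: x=3 → posterior Gamma(16, 19/3)
obs 4: x=2 → posterior Gamma(18, 22/3)
obs 5: x=3 → posterior Gamma(21, 25/3)
obs 6: x=0 → posterior Gamma(21, 28/3)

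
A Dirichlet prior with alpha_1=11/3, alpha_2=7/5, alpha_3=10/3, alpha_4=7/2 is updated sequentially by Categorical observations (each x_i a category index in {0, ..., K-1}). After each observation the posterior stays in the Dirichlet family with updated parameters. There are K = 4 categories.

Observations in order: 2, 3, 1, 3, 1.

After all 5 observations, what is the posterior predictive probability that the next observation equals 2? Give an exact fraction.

10/39

obs 1: x=2 → posterior Dirichlet(11/3, 7/5, 13/3, 7/2)
obs 2: x=3 → posterior Dirichlet(11/3, 7/5, 13/3, 9/2)
obs 3: x=1 → posterior Dirichlet(11/3, 12/5, 13/3, 9/2)
obs 4: x=3 → posterior Dirichlet(11/3, 12/5, 13/3, 11/2)
obs 5: x=1 → posterior Dirichlet(11/3, 17/5, 13/3, 11/2)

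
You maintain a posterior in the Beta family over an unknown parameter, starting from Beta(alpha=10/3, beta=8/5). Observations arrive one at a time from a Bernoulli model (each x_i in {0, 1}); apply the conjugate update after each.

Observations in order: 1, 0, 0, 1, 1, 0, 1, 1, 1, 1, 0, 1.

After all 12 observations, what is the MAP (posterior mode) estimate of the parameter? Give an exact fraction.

155/224

obs 1: x=1 → posterior Beta(13/3, 8/5)
obs 2: x=0 → posterior Beta(13/3, 13/5)
obs 3: x=0 → posterior Beta(13/3, 18/5)
obs 4: x=1 → posterior Beta(16/3, 18/5)
obs 5: x=1 → posterior Beta(19/3, 18/5)
obs 6: x=0 → posterior Beta(19/3, 23/5)
obs 7: x=1 → posterior Beta(22/3, 23/5)
obs 8: x=1 → posterior Beta(25/3, 23/5)
obs 9: x=1 → posterior Beta(28/3, 23/5)
obs 10: x=1 → posterior Beta(31/3, 23/5)
obs 11: x=0 → posterior Beta(31/3, 28/5)
obs 12: x=1 → posterior Beta(34/3, 28/5)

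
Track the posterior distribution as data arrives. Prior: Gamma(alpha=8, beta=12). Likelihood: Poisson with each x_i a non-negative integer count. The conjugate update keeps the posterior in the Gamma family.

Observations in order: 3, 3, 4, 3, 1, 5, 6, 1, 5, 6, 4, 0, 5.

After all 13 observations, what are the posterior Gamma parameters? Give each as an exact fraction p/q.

obs 1: x=3 → posterior Gamma(11, 13)
obs 2: x=3 → posterior Gamma(14, 14)
obs 3: x=4 → posterior Gamma(18, 15)
obs 4: x=3 → posterior Gamma(21, 16)
obs 5: x=1 → posterior Gamma(22, 17)
obs 6: x=5 → posterior Gamma(27, 18)
obs 7: x=6 → posterior Gamma(33, 19)
obs 8: x=1 → posterior Gamma(34, 20)
obs 9: x=5 → posterior Gamma(39, 21)
obs 10: x=6 → posterior Gamma(45, 22)
obs 11: x=4 → posterior Gamma(49, 23)
obs 12: x=0 → posterior Gamma(49, 24)
obs 13: x=5 → posterior Gamma(54, 25)

alpha=54, beta=25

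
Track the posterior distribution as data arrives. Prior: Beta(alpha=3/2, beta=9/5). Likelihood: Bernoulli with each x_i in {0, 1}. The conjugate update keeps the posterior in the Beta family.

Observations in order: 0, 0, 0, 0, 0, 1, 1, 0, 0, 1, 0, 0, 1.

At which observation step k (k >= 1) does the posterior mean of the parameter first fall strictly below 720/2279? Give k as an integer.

k = 2

obs 1: x=0 → posterior Beta(3/2, 14/5)
obs 2: x=0 → posterior Beta(3/2, 19/5)
obs 3: x=0 → posterior Beta(3/2, 24/5)
obs 4: x=0 → posterior Beta(3/2, 29/5)
obs 5: x=0 → posterior Beta(3/2, 34/5)
obs 6: x=1 → posterior Beta(5/2, 34/5)
obs 7: x=1 → posterior Beta(7/2, 34/5)
obs 8: x=0 → posterior Beta(7/2, 39/5)
obs 9: x=0 → posterior Beta(7/2, 44/5)
obs 10: x=1 → posterior Beta(9/2, 44/5)
obs 11: x=0 → posterior Beta(9/2, 49/5)
obs 12: x=0 → posterior Beta(9/2, 54/5)
obs 13: x=1 → posterior Beta(11/2, 54/5)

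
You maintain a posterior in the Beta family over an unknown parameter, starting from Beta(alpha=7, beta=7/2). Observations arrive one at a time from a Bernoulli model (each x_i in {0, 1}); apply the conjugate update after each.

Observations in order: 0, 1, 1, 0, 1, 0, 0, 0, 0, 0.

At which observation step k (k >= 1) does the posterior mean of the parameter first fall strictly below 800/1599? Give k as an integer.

obs 1: x=0 → posterior Beta(7, 9/2)
obs 2: x=1 → posterior Beta(8, 9/2)
obs 3: x=1 → posterior Beta(9, 9/2)
obs 4: x=0 → posterior Beta(9, 11/2)
obs 5: x=1 → posterior Beta(10, 11/2)
obs 6: x=0 → posterior Beta(10, 13/2)
obs 7: x=0 → posterior Beta(10, 15/2)
obs 8: x=0 → posterior Beta(10, 17/2)
obs 9: x=0 → posterior Beta(10, 19/2)
obs 10: x=0 → posterior Beta(10, 21/2)

k = 10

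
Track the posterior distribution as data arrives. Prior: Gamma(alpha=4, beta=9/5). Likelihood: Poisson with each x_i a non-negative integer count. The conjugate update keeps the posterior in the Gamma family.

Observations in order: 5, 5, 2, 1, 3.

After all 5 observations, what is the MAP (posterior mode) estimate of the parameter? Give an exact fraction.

obs 1: x=5 → posterior Gamma(9, 14/5)
obs 2: x=5 → posterior Gamma(14, 19/5)
obs 3: x=2 → posterior Gamma(16, 24/5)
obs 4: x=1 → posterior Gamma(17, 29/5)
obs 5: x=3 → posterior Gamma(20, 34/5)

95/34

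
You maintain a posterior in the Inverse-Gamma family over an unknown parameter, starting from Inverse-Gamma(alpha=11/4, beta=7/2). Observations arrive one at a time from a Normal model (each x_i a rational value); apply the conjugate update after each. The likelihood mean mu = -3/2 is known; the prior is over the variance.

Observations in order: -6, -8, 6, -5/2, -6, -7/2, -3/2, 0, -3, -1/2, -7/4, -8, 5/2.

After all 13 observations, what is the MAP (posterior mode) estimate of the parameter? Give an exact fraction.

obs 1: x=-6 → posterior Inverse-Gamma(13/4, 109/8)
obs 2: x=-8 → posterior Inverse-Gamma(15/4, 139/4)
obs 3: x=6 → posterior Inverse-Gamma(17/4, 503/8)
obs 4: x=-5/2 → posterior Inverse-Gamma(19/4, 507/8)
obs 5: x=-6 → posterior Inverse-Gamma(21/4, 147/2)
obs 6: x=-7/2 → posterior Inverse-Gamma(23/4, 151/2)
obs 7: x=-3/2 → posterior Inverse-Gamma(25/4, 151/2)
obs 8: x=0 → posterior Inverse-Gamma(27/4, 613/8)
obs 9: x=-3 → posterior Inverse-Gamma(29/4, 311/4)
obs 10: x=-1/2 → posterior Inverse-Gamma(31/4, 313/4)
obs 11: x=-7/4 → posterior Inverse-Gamma(33/4, 2505/32)
obs 12: x=-8 → posterior Inverse-Gamma(35/4, 3181/32)
obs 13: x=5/2 → posterior Inverse-Gamma(37/4, 3437/32)

3437/328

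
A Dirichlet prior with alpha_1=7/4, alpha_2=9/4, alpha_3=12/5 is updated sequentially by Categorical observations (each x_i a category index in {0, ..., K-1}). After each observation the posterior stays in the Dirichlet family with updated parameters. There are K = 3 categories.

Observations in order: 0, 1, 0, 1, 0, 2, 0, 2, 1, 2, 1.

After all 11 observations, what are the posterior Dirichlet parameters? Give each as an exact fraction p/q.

alpha_1=23/4, alpha_2=25/4, alpha_3=27/5

obs 1: x=0 → posterior Dirichlet(11/4, 9/4, 12/5)
obs 2: x=1 → posterior Dirichlet(11/4, 13/4, 12/5)
obs 3: x=0 → posterior Dirichlet(15/4, 13/4, 12/5)
obs 4: x=1 → posterior Dirichlet(15/4, 17/4, 12/5)
obs 5: x=0 → posterior Dirichlet(19/4, 17/4, 12/5)
obs 6: x=2 → posterior Dirichlet(19/4, 17/4, 17/5)
obs 7: x=0 → posterior Dirichlet(23/4, 17/4, 17/5)
obs 8: x=2 → posterior Dirichlet(23/4, 17/4, 22/5)
obs 9: x=1 → posterior Dirichlet(23/4, 21/4, 22/5)
obs 10: x=2 → posterior Dirichlet(23/4, 21/4, 27/5)
obs 11: x=1 → posterior Dirichlet(23/4, 25/4, 27/5)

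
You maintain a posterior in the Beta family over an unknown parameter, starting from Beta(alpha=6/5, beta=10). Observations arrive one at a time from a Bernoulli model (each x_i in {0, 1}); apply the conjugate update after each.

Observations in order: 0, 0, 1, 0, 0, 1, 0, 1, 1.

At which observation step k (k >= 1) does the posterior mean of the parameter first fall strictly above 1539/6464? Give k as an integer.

obs 1: x=0 → posterior Beta(6/5, 11)
obs 2: x=0 → posterior Beta(6/5, 12)
obs 3: x=1 → posterior Beta(11/5, 12)
obs 4: x=0 → posterior Beta(11/5, 13)
obs 5: x=0 → posterior Beta(11/5, 14)
obs 6: x=1 → posterior Beta(16/5, 14)
obs 7: x=0 → posterior Beta(16/5, 15)
obs 8: x=1 → posterior Beta(21/5, 15)
obs 9: x=1 → posterior Beta(26/5, 15)

k = 9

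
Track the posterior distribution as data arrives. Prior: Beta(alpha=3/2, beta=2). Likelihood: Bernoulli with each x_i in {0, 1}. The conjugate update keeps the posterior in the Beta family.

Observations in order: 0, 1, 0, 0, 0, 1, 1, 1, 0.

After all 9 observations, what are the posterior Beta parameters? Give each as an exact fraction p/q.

obs 1: x=0 → posterior Beta(3/2, 3)
obs 2: x=1 → posterior Beta(5/2, 3)
obs 3: x=0 → posterior Beta(5/2, 4)
obs 4: x=0 → posterior Beta(5/2, 5)
obs 5: x=0 → posterior Beta(5/2, 6)
obs 6: x=1 → posterior Beta(7/2, 6)
obs 7: x=1 → posterior Beta(9/2, 6)
obs 8: x=1 → posterior Beta(11/2, 6)
obs 9: x=0 → posterior Beta(11/2, 7)

alpha=11/2, beta=7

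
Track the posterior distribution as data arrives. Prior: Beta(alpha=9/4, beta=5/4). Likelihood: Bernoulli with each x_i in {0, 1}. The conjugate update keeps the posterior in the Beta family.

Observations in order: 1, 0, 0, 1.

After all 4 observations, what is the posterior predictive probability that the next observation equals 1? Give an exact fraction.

obs 1: x=1 → posterior Beta(13/4, 5/4)
obs 2: x=0 → posterior Beta(13/4, 9/4)
obs 3: x=0 → posterior Beta(13/4, 13/4)
obs 4: x=1 → posterior Beta(17/4, 13/4)

17/30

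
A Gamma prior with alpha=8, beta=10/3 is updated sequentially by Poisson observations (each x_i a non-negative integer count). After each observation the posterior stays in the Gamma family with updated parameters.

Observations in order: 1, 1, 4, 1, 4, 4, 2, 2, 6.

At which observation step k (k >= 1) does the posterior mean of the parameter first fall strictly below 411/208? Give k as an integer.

obs 1: x=1 → posterior Gamma(9, 13/3)
obs 2: x=1 → posterior Gamma(10, 16/3)
obs 3: x=4 → posterior Gamma(14, 19/3)
obs 4: x=1 → posterior Gamma(15, 22/3)
obs 5: x=4 → posterior Gamma(19, 25/3)
obs 6: x=4 → posterior Gamma(23, 28/3)
obs 7: x=2 → posterior Gamma(25, 31/3)
obs 8: x=2 → posterior Gamma(27, 34/3)
obs 9: x=6 → posterior Gamma(33, 37/3)

k = 2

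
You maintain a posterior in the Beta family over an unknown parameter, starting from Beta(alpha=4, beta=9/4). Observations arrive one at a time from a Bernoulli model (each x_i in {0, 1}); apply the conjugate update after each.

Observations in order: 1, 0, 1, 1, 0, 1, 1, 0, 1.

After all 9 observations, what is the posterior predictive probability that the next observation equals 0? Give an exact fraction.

obs 1: x=1 → posterior Beta(5, 9/4)
obs 2: x=0 → posterior Beta(5, 13/4)
obs 3: x=1 → posterior Beta(6, 13/4)
obs 4: x=1 → posterior Beta(7, 13/4)
obs 5: x=0 → posterior Beta(7, 17/4)
obs 6: x=1 → posterior Beta(8, 17/4)
obs 7: x=1 → posterior Beta(9, 17/4)
obs 8: x=0 → posterior Beta(9, 21/4)
obs 9: x=1 → posterior Beta(10, 21/4)

21/61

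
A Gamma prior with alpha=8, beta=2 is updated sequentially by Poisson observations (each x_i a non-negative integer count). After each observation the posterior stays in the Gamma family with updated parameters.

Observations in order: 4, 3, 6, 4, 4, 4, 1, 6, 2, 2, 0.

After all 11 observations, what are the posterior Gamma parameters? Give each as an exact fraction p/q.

alpha=44, beta=13

obs 1: x=4 → posterior Gamma(12, 3)
obs 2: x=3 → posterior Gamma(15, 4)
obs 3: x=6 → posterior Gamma(21, 5)
obs 4: x=4 → posterior Gamma(25, 6)
obs 5: x=4 → posterior Gamma(29, 7)
obs 6: x=4 → posterior Gamma(33, 8)
obs 7: x=1 → posterior Gamma(34, 9)
obs 8: x=6 → posterior Gamma(40, 10)
obs 9: x=2 → posterior Gamma(42, 11)
obs 10: x=2 → posterior Gamma(44, 12)
obs 11: x=0 → posterior Gamma(44, 13)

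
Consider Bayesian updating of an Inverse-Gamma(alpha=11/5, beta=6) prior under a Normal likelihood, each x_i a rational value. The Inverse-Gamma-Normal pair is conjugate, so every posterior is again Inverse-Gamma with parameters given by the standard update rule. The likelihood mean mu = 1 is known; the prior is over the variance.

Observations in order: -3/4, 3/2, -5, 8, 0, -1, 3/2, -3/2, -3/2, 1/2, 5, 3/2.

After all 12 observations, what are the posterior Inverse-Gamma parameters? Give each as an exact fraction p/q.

alpha=41/5, beta=2153/32

obs 1: x=-3/4 → posterior Inverse-Gamma(27/10, 241/32)
obs 2: x=3/2 → posterior Inverse-Gamma(16/5, 245/32)
obs 3: x=-5 → posterior Inverse-Gamma(37/10, 821/32)
obs 4: x=8 → posterior Inverse-Gamma(21/5, 1605/32)
obs 5: x=0 → posterior Inverse-Gamma(47/10, 1621/32)
obs 6: x=-1 → posterior Inverse-Gamma(26/5, 1685/32)
obs 7: x=3/2 → posterior Inverse-Gamma(57/10, 1689/32)
obs 8: x=-3/2 → posterior Inverse-Gamma(31/5, 1789/32)
obs 9: x=-3/2 → posterior Inverse-Gamma(67/10, 1889/32)
obs 10: x=1/2 → posterior Inverse-Gamma(36/5, 1893/32)
obs 11: x=5 → posterior Inverse-Gamma(77/10, 2149/32)
obs 12: x=3/2 → posterior Inverse-Gamma(41/5, 2153/32)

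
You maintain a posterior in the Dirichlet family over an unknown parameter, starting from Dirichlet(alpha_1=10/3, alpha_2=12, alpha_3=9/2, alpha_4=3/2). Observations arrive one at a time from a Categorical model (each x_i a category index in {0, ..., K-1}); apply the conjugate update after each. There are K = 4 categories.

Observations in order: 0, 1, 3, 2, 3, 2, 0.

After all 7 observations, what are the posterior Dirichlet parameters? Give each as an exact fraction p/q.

alpha_1=16/3, alpha_2=13, alpha_3=13/2, alpha_4=7/2

obs 1: x=0 → posterior Dirichlet(13/3, 12, 9/2, 3/2)
obs 2: x=1 → posterior Dirichlet(13/3, 13, 9/2, 3/2)
obs 3: x=3 → posterior Dirichlet(13/3, 13, 9/2, 5/2)
obs 4: x=2 → posterior Dirichlet(13/3, 13, 11/2, 5/2)
obs 5: x=3 → posterior Dirichlet(13/3, 13, 11/2, 7/2)
obs 6: x=2 → posterior Dirichlet(13/3, 13, 13/2, 7/2)
obs 7: x=0 → posterior Dirichlet(16/3, 13, 13/2, 7/2)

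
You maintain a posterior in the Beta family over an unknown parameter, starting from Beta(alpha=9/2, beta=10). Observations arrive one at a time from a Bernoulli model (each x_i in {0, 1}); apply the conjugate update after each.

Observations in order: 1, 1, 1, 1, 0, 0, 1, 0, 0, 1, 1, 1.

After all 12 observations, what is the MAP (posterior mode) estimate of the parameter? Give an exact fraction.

23/49

obs 1: x=1 → posterior Beta(11/2, 10)
obs 2: x=1 → posterior Beta(13/2, 10)
obs 3: x=1 → posterior Beta(15/2, 10)
obs 4: x=1 → posterior Beta(17/2, 10)
obs 5: x=0 → posterior Beta(17/2, 11)
obs 6: x=0 → posterior Beta(17/2, 12)
obs 7: x=1 → posterior Beta(19/2, 12)
obs 8: x=0 → posterior Beta(19/2, 13)
obs 9: x=0 → posterior Beta(19/2, 14)
obs 10: x=1 → posterior Beta(21/2, 14)
obs 11: x=1 → posterior Beta(23/2, 14)
obs 12: x=1 → posterior Beta(25/2, 14)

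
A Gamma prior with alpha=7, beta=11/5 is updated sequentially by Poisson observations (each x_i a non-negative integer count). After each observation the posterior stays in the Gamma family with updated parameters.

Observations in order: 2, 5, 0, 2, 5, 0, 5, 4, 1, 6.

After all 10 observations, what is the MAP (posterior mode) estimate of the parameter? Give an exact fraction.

180/61

obs 1: x=2 → posterior Gamma(9, 16/5)
obs 2: x=5 → posterior Gamma(14, 21/5)
obs 3: x=0 → posterior Gamma(14, 26/5)
obs 4: x=2 → posterior Gamma(16, 31/5)
obs 5: x=5 → posterior Gamma(21, 36/5)
obs 6: x=0 → posterior Gamma(21, 41/5)
obs 7: x=5 → posterior Gamma(26, 46/5)
obs 8: x=4 → posterior Gamma(30, 51/5)
obs 9: x=1 → posterior Gamma(31, 56/5)
obs 10: x=6 → posterior Gamma(37, 61/5)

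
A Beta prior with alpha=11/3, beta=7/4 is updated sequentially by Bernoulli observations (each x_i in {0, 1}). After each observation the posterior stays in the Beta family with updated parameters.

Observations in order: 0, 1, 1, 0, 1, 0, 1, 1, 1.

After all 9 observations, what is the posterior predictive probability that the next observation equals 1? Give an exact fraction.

116/173

obs 1: x=0 → posterior Beta(11/3, 11/4)
obs 2: x=1 → posterior Beta(14/3, 11/4)
obs 3: x=1 → posterior Beta(17/3, 11/4)
obs 4: x=0 → posterior Beta(17/3, 15/4)
obs 5: x=1 → posterior Beta(20/3, 15/4)
obs 6: x=0 → posterior Beta(20/3, 19/4)
obs 7: x=1 → posterior Beta(23/3, 19/4)
obs 8: x=1 → posterior Beta(26/3, 19/4)
obs 9: x=1 → posterior Beta(29/3, 19/4)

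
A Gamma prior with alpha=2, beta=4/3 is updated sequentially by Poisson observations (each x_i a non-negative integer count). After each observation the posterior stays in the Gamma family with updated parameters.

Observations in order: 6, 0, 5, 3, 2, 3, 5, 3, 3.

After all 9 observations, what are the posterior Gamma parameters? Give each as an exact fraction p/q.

obs 1: x=6 → posterior Gamma(8, 7/3)
obs 2: x=0 → posterior Gamma(8, 10/3)
obs 3: x=5 → posterior Gamma(13, 13/3)
obs 4: x=3 → posterior Gamma(16, 16/3)
obs 5: x=2 → posterior Gamma(18, 19/3)
obs 6: x=3 → posterior Gamma(21, 22/3)
obs 7: x=5 → posterior Gamma(26, 25/3)
obs 8: x=3 → posterior Gamma(29, 28/3)
obs 9: x=3 → posterior Gamma(32, 31/3)

alpha=32, beta=31/3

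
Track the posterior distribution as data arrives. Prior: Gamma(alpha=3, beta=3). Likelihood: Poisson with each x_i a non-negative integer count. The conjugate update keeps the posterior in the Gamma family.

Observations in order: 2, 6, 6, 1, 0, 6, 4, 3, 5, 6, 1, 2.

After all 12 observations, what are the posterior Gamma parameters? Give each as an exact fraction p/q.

obs 1: x=2 → posterior Gamma(5, 4)
obs 2: x=6 → posterior Gamma(11, 5)
obs 3: x=6 → posterior Gamma(17, 6)
obs 4: x=1 → posterior Gamma(18, 7)
obs 5: x=0 → posterior Gamma(18, 8)
obs 6: x=6 → posterior Gamma(24, 9)
obs 7: x=4 → posterior Gamma(28, 10)
obs 8: x=3 → posterior Gamma(31, 11)
obs 9: x=5 → posterior Gamma(36, 12)
obs 10: x=6 → posterior Gamma(42, 13)
obs 11: x=1 → posterior Gamma(43, 14)
obs 12: x=2 → posterior Gamma(45, 15)

alpha=45, beta=15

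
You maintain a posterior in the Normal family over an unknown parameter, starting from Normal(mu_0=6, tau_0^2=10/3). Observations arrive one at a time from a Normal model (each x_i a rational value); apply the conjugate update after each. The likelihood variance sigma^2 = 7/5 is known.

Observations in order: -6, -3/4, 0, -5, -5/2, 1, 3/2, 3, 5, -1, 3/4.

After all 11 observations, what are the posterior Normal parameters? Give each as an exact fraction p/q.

mu_0=-74/571, tau_0^2=70/571

obs 1: x=-6 → posterior Normal(-174/71, 70/71)
obs 2: x=-3/4 → posterior Normal(-423/242, 70/121)
obs 3: x=0 → posterior Normal(-47/38, 70/171)
obs 4: x=-5 → posterior Normal(-71/34, 70/221)
obs 5: x=-5/2 → posterior Normal(-1173/542, 70/271)
obs 6: x=1 → posterior Normal(-1073/642, 70/321)
obs 7: x=3/2 → posterior Normal(-923/742, 10/53)
obs 8: x=3 → posterior Normal(-623/842, 70/421)
obs 9: x=5 → posterior Normal(-41/314, 70/471)
obs 10: x=-1 → posterior Normal(-223/1042, 70/521)
obs 11: x=3/4 → posterior Normal(-74/571, 70/571)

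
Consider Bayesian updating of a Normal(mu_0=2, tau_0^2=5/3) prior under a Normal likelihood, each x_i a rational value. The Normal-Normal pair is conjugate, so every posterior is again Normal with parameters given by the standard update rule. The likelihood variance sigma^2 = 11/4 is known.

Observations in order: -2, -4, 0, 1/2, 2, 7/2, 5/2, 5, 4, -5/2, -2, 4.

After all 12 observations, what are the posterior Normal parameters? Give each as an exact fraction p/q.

obs 1: x=-2 → posterior Normal(26/53, 55/53)
obs 2: x=-4 → posterior Normal(-54/73, 55/73)
obs 3: x=0 → posterior Normal(-18/31, 55/93)
obs 4: x=1/2 → posterior Normal(-44/113, 55/113)
obs 5: x=2 → posterior Normal(-4/133, 55/133)
obs 6: x=7/2 → posterior Normal(22/51, 55/153)
obs 7: x=5/2 → posterior Normal(116/173, 55/173)
obs 8: x=5 → posterior Normal(216/193, 55/193)
obs 9: x=4 → posterior Normal(296/213, 55/213)
obs 10: x=-5/2 → posterior Normal(246/233, 55/233)
obs 11: x=-2 → posterior Normal(206/253, 5/23)
obs 12: x=4 → posterior Normal(22/21, 55/273)

mu_0=22/21, tau_0^2=55/273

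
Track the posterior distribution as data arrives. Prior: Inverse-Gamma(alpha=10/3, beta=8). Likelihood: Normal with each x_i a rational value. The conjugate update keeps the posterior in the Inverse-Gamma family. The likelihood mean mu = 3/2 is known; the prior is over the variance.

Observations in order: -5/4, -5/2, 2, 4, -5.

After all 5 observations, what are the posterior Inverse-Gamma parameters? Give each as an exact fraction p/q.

alpha=35/6, beta=1413/32

obs 1: x=-5/4 → posterior Inverse-Gamma(23/6, 377/32)
obs 2: x=-5/2 → posterior Inverse-Gamma(13/3, 633/32)
obs 3: x=2 → posterior Inverse-Gamma(29/6, 637/32)
obs 4: x=4 → posterior Inverse-Gamma(16/3, 737/32)
obs 5: x=-5 → posterior Inverse-Gamma(35/6, 1413/32)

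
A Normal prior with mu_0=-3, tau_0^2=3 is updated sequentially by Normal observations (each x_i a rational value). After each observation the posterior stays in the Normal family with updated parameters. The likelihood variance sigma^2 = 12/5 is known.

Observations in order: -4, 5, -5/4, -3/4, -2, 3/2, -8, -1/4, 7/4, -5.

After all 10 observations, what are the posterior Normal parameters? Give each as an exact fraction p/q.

mu_0=-77/54, tau_0^2=2/9

obs 1: x=-4 → posterior Normal(-32/9, 4/3)
obs 2: x=5 → posterior Normal(-1/2, 6/7)
obs 3: x=-5/4 → posterior Normal(-53/76, 12/19)
obs 4: x=-3/4 → posterior Normal(-17/24, 1/2)
obs 5: x=-2 → posterior Normal(-27/29, 12/29)
obs 6: x=3/2 → posterior Normal(-39/68, 6/17)
obs 7: x=-8 → posterior Normal(-119/78, 4/13)
obs 8: x=-1/4 → posterior Normal(-243/176, 3/11)
obs 9: x=7/4 → posterior Normal(-52/49, 12/49)
obs 10: x=-5 → posterior Normal(-77/54, 2/9)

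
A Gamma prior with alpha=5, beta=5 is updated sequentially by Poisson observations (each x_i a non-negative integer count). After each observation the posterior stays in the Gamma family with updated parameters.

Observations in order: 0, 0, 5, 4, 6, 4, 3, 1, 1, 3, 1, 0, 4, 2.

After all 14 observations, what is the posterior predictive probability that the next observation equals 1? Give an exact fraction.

2900380951422177679730441291636044189816224899198781/10995116277760000000000000000000000000000000000000000

obs 1: x=0 → posterior Gamma(5, 6)
obs 2: x=0 → posterior Gamma(5, 7)
obs 3: x=5 → posterior Gamma(10, 8)
obs 4: x=4 → posterior Gamma(14, 9)
obs 5: x=6 → posterior Gamma(20, 10)
obs 6: x=4 → posterior Gamma(24, 11)
obs 7: x=3 → posterior Gamma(27, 12)
obs 8: x=1 → posterior Gamma(28, 13)
obs 9: x=1 → posterior Gamma(29, 14)
obs 10: x=3 → posterior Gamma(32, 15)
obs 11: x=1 → posterior Gamma(33, 16)
obs 12: x=0 → posterior Gamma(33, 17)
obs 13: x=4 → posterior Gamma(37, 18)
obs 14: x=2 → posterior Gamma(39, 19)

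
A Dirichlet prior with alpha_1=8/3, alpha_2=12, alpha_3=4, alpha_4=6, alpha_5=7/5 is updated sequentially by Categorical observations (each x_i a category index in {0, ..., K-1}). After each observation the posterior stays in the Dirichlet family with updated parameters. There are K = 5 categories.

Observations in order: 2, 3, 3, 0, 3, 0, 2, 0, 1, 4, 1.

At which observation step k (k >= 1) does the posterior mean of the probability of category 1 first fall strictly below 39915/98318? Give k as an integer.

k = 4

obs 1: x=2 → posterior Dirichlet(8/3, 12, 5, 6, 7/5)
obs 2: x=3 → posterior Dirichlet(8/3, 12, 5, 7, 7/5)
obs 3: x=3 → posterior Dirichlet(8/3, 12, 5, 8, 7/5)
obs 4: x=0 → posterior Dirichlet(11/3, 12, 5, 8, 7/5)
obs 5: x=3 → posterior Dirichlet(11/3, 12, 5, 9, 7/5)
obs 6: x=0 → posterior Dirichlet(14/3, 12, 5, 9, 7/5)
obs 7: x=2 → posterior Dirichlet(14/3, 12, 6, 9, 7/5)
obs 8: x=0 → posterior Dirichlet(17/3, 12, 6, 9, 7/5)
obs 9: x=1 → posterior Dirichlet(17/3, 13, 6, 9, 7/5)
obs 10: x=4 → posterior Dirichlet(17/3, 13, 6, 9, 12/5)
obs 11: x=1 → posterior Dirichlet(17/3, 14, 6, 9, 12/5)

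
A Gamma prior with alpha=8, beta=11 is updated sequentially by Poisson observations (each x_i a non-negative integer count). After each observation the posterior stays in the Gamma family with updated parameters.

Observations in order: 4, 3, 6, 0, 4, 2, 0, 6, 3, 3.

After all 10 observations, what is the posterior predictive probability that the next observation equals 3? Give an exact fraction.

obs 1: x=4 → posterior Gamma(12, 12)
obs 2: x=3 → posterior Gamma(15, 13)
obs 3: x=6 → posterior Gamma(21, 14)
obs 4: x=0 → posterior Gamma(21, 15)
obs 5: x=4 → posterior Gamma(25, 16)
obs 6: x=2 → posterior Gamma(27, 17)
obs 7: x=0 → posterior Gamma(27, 18)
obs 8: x=6 → posterior Gamma(33, 19)
obs 9: x=3 → posterior Gamma(36, 20)
obs 10: x=3 → posterior Gamma(39, 21)

9823125847603289063975286759898998463011335108437867365/60213324091651110341058554491111125718936202430744887296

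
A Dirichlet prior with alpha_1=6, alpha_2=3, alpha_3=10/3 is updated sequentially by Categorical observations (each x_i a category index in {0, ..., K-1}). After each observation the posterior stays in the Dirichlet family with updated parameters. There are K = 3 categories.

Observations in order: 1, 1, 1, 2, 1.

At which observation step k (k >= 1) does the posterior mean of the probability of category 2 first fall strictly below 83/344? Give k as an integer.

k = 2

obs 1: x=1 → posterior Dirichlet(6, 4, 10/3)
obs 2: x=1 → posterior Dirichlet(6, 5, 10/3)
obs 3: x=1 → posterior Dirichlet(6, 6, 10/3)
obs 4: x=2 → posterior Dirichlet(6, 6, 13/3)
obs 5: x=1 → posterior Dirichlet(6, 7, 13/3)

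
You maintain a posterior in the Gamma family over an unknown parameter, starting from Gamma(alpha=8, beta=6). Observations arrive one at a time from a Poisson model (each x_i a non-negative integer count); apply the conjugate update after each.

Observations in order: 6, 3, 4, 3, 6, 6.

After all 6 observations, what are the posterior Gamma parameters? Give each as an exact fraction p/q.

alpha=36, beta=12

obs 1: x=6 → posterior Gamma(14, 7)
obs 2: x=3 → posterior Gamma(17, 8)
obs 3: x=4 → posterior Gamma(21, 9)
obs 4: x=3 → posterior Gamma(24, 10)
obs 5: x=6 → posterior Gamma(30, 11)
obs 6: x=6 → posterior Gamma(36, 12)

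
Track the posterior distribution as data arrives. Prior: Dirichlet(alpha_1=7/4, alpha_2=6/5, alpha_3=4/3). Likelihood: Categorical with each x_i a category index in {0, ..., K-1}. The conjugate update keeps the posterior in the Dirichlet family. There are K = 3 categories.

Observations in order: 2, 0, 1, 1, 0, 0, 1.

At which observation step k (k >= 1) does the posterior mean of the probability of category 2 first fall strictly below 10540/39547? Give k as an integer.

obs 1: x=2 → posterior Dirichlet(7/4, 6/5, 7/3)
obs 2: x=0 → posterior Dirichlet(11/4, 6/5, 7/3)
obs 3: x=1 → posterior Dirichlet(11/4, 11/5, 7/3)
obs 4: x=1 → posterior Dirichlet(11/4, 16/5, 7/3)
obs 5: x=0 → posterior Dirichlet(15/4, 16/5, 7/3)
obs 6: x=0 → posterior Dirichlet(19/4, 16/5, 7/3)
obs 7: x=1 → posterior Dirichlet(19/4, 21/5, 7/3)

k = 5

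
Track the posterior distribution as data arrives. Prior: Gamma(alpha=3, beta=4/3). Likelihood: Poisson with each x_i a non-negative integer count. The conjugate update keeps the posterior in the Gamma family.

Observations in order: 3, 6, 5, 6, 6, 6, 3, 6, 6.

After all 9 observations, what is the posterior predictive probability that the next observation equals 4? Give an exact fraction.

516094155779326452281699733698699817147428427150780062560951852676666023374795225/2947220293368976584675567582239955213354415249951972525078551412587338274971844608

obs 1: x=3 → posterior Gamma(6, 7/3)
obs 2: x=6 → posterior Gamma(12, 10/3)
obs 3: x=5 → posterior Gamma(17, 13/3)
obs 4: x=6 → posterior Gamma(23, 16/3)
obs 5: x=6 → posterior Gamma(29, 19/3)
obs 6: x=6 → posterior Gamma(35, 22/3)
obs 7: x=3 → posterior Gamma(38, 25/3)
obs 8: x=6 → posterior Gamma(44, 28/3)
obs 9: x=6 → posterior Gamma(50, 31/3)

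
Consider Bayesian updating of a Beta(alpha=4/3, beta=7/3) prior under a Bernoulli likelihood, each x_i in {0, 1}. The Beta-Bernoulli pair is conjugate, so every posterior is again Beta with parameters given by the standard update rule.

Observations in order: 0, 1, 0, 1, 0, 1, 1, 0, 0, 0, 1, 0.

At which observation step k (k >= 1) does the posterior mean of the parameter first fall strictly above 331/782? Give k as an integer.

k = 4

obs 1: x=0 → posterior Beta(4/3, 10/3)
obs 2: x=1 → posterior Beta(7/3, 10/3)
obs 3: x=0 → posterior Beta(7/3, 13/3)
obs 4: x=1 → posterior Beta(10/3, 13/3)
obs 5: x=0 → posterior Beta(10/3, 16/3)
obs 6: x=1 → posterior Beta(13/3, 16/3)
obs 7: x=1 → posterior Beta(16/3, 16/3)
obs 8: x=0 → posterior Beta(16/3, 19/3)
obs 9: x=0 → posterior Beta(16/3, 22/3)
obs 10: x=0 → posterior Beta(16/3, 25/3)
obs 11: x=1 → posterior Beta(19/3, 25/3)
obs 12: x=0 → posterior Beta(19/3, 28/3)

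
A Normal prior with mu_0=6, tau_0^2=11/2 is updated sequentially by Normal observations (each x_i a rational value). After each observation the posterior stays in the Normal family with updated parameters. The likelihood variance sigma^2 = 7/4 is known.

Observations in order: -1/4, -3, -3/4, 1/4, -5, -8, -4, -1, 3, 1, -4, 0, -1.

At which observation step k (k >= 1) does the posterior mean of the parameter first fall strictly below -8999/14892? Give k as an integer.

obs 1: x=-1/4 → posterior Normal(73/58, 77/58)
obs 2: x=-3 → posterior Normal(-59/102, 77/102)
obs 3: x=-3/4 → posterior Normal(-46/73, 77/146)
obs 4: x=1/4 → posterior Normal(-81/190, 77/190)
obs 5: x=-5 → posterior Normal(-301/234, 77/234)
obs 6: x=-8 → posterior Normal(-653/278, 77/278)
obs 7: x=-4 → posterior Normal(-829/322, 11/46)
obs 8: x=-1 → posterior Normal(-291/122, 77/366)
obs 9: x=3 → posterior Normal(-741/410, 77/410)
obs 10: x=1 → posterior Normal(-697/454, 77/454)
obs 11: x=-4 → posterior Normal(-291/166, 77/498)
obs 12: x=0 → posterior Normal(-873/542, 77/542)
obs 13: x=-1 → posterior Normal(-917/586, 77/586)

k = 3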